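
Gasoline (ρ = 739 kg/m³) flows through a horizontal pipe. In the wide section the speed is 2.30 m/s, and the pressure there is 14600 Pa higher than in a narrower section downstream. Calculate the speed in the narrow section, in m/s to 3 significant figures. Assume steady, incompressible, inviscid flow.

v₂ ≈ 6.69 m/s

Horizontal Bernoulli: P₁ + ½ρv₁² = P₂ + ½ρv₂², so v₂² = v₁² + 2(P₁ − P₂)/ρ.
v₂ = √(2.30² + 2·14600/739) = √(5.29 + 39.5) = 6.69 m/s.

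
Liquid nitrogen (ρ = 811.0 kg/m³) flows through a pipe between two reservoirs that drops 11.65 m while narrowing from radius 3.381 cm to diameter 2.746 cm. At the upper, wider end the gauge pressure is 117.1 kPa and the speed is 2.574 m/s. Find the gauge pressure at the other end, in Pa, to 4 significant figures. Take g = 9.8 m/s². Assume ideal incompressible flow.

P₂ ≈ 113600 Pa

By continuity, v₂ = v₁·A₁/A₂ = 2.574·(35.91/5.922) = 15.61 m/s.
Applying Bernoulli between the two ends and solving for P₂: P₂ = P₁ + ½ρ(v₁² − v₂²) − ρgΔh.
P₂ = 117100 + ½·811.0·(2.574² − 15.61²) − 811.0·9.8·(−11.65) = 117100 + (-96100) − (-92590) = 113600 Pa.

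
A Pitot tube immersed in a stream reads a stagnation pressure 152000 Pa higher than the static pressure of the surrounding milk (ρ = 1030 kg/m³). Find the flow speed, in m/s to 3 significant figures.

v ≈ 17.2 m/s

Bernoulli between the free stream and the stagnation point: ½ρv² = P_stag − P_static.
v = √(2ΔP/ρ) = √(2·152000/1030) = 17.2 m/s.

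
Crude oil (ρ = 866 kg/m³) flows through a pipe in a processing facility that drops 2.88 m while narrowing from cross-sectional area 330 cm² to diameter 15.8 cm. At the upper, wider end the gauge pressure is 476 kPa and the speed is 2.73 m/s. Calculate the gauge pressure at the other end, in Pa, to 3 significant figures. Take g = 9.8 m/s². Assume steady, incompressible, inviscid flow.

Mass conservation (A₁v₁ = A₂v₂) gives v₂ = 2.73 × 330/196 = 4.59 m/s.
Applying Bernoulli between the two ends and solving for P₂: P₂ = P₁ + ½ρ(v₁² − v₂²) − ρgΔh.
P₂ = 476000 + ½·866·(2.73² − 4.59²) − 866·9.8·(−2.88) = 476000 + (-5910) − (-24400) = 495000 Pa.

P₂ ≈ 495000 Pa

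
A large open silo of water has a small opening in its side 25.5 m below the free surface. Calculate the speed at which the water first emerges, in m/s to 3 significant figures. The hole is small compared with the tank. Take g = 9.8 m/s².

Bernoulli from surface to hole (P equal, v_surface ≈ 0): v = √(2gh) = √(2×9.8×25.5) = 22.4 m/s.

v ≈ 22.4 m/s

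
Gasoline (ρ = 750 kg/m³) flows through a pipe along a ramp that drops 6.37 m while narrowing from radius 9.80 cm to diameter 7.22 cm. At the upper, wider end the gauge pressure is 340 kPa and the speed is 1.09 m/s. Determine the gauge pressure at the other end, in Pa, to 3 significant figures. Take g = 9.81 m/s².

The volume flow rate is constant, so v₂ = (A₁/A₂)v₁ = (302/40.9)·1.09 = 8.03 m/s.
Applying Bernoulli between the two ends and solving for P₂: P₂ = P₁ + ½ρ(v₁² − v₂²) − ρgΔh.
P₂ = 340000 + ½·750·(1.09² − 8.03²) − 750·9.81·(−6.37) = 340000 + (-23800) − (-46900) = 363000 Pa.

P₂ = 363000 Pa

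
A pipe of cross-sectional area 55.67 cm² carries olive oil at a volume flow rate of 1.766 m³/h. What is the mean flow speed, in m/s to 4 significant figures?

v = 0.08812 m/s

Q = 1.766 m³/h = 0.0004906 m³/s.
v = Q/A = 0.0004906 / 0.005567 = 0.08812 m/s.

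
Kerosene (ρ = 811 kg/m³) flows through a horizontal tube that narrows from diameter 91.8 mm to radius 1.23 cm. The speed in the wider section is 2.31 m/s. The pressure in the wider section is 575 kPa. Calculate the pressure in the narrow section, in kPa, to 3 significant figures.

P₂ = 158 kPa

By continuity, v₂ = v₁·A₁/A₂ = 2.31·(66.2/4.75) = 32.2 m/s.
The pipe is horizontal, so Bernoulli reduces to P₁ + ½ρv₁² = P₂ + ½ρv₂².
P₂ = P₁ − ½ρ(v₂² − v₁²) = 575000 − ½·811·(32.2² − 2.31²) = 575000 − 417000 = 158000 Pa.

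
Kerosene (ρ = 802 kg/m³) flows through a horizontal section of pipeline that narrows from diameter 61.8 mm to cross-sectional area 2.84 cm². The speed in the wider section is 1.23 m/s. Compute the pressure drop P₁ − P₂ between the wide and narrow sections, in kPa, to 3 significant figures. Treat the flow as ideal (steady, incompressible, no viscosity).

ΔP ≈ 67.1 kPa

By continuity, v₂ = v₁·A₁/A₂ = 1.23·(30.0/2.84) = 13.0 m/s.
The pipe is horizontal, so Bernoulli reduces to P₁ + ½ρv₁² = P₂ + ½ρv₂².
P₁ − P₂ = ½·802·(13.0² − 1.23²) = ½·802·167 = 67100 Pa.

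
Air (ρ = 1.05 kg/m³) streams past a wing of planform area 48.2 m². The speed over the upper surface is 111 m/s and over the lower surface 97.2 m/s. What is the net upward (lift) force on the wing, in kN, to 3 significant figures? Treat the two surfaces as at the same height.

F = 72.7 kN

From P + ½ρv² = const at equal height, P_low − P_up = ½ρ(v_up² − v_low²).
ΔP = ½·1.05·(111² − 97.2²) = 1510 Pa.
Lift = ΔP · A = 1510 × 48.2 = 72700 N.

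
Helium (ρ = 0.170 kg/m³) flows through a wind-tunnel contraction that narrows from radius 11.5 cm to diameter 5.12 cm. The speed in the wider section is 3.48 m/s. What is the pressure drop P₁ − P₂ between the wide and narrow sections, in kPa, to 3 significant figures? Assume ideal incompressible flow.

0.418 kPa

By continuity, v₂ = v₁·A₁/A₂ = 3.48·(415/20.6) = 70.2 m/s.
Bernoulli (h₁ = h₂): P₁ − P₂ = ½ρ(v₂² − v₁²).
P₁ − P₂ = ½·0.170·(70.2² − 3.48²) = ½·0.170·4920 = 418 Pa.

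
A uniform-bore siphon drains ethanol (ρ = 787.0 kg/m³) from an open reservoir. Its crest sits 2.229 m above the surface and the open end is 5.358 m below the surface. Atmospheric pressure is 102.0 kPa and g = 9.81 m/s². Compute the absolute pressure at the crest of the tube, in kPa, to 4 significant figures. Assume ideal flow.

From the surface to the outlet (both open to atmosphere, surface at rest): v = √(2g·h_out) = √(2·9.81·5.358) = 10.25 m/s.
Continuity keeps v the same throughout the tube; from surface to crest, P_atm + 0 = P_top + ½ρv² + ρg·h_top.
P_top = 102000 − ½·787.0·10.25² − 787.0·9.81·2.229 = 43420 Pa.

P_top ≈ 43.42 kPa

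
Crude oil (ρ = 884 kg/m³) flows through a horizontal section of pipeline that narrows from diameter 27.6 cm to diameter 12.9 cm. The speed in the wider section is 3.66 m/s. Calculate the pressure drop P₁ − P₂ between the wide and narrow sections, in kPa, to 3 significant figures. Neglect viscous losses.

Continuity gives A₁v₁ = A₂v₂, so v₂ = (598 cm²)/(131 cm²) × 3.66 m/s = 16.8 m/s.
The pipe is horizontal, so Bernoulli reduces to P₁ + ½ρv₁² = P₂ + ½ρv₂².
P₁ − P₂ = ½·884·(16.8² − 3.66²) = ½·884·267 = 118000 Pa.

ΔP ≈ 118 kPa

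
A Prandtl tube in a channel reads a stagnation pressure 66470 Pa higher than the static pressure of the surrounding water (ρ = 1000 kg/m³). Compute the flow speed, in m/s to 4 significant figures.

The dynamic pressure equals the rise in static pressure at the stagnation point: ΔP = ½ρv².
v = √(2ΔP/ρ) = √(2·66470/1000) = 11.53 m/s.

v ≈ 11.53 m/s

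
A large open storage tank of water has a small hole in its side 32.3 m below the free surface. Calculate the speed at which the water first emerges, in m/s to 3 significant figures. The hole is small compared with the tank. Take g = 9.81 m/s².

v ≈ 25.2 m/s

Torricelli's result v = √(2gh) gives v = √(2·9.81·32.3) = 25.2 m/s.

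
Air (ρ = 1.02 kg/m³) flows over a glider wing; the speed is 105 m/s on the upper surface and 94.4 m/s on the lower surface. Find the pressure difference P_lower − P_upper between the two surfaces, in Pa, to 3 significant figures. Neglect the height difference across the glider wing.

Bernoulli (same height): P_lower − P_upper = ½ρ(v_upper² − v_lower²).
ΔP = ½·1.02·(105² − 94.4²) = 1080 Pa.

ΔP = 1080 Pa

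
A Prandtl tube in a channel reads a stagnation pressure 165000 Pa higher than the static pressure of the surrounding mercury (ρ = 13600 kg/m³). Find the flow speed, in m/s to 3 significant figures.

The dynamic pressure equals the rise in static pressure at the stagnation point: ΔP = ½ρv².
v = √(2ΔP/ρ) = √(2·165000/13600) = 4.93 m/s.

4.93 m/s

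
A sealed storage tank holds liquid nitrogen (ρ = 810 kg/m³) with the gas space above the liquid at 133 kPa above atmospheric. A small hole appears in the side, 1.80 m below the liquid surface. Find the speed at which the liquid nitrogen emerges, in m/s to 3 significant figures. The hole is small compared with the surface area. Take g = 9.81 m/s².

Take point 1 at the surface (v₁ ≈ 0) and point 2 at the hole (at atmospheric pressure). Bernoulli: P₁ + ρg h = P_atm + ½ρv₂².
With P₁ − P_atm = 133000 Pa, v₂ = √(2gh + 2ΔP/ρ) = √(2·9.81·1.80 + 2·133000/810) = 19.1 m/s.

19.1 m/s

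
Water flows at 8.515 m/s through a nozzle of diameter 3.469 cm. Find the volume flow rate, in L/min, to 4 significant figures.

Q = A·v = 0.0009451 m² × 8.515 m/s = 0.008048 m³/s.
Converting: 0.008048 m³/s × 60000 = 482.9 L/min.

Q ≈ 482.9 L/min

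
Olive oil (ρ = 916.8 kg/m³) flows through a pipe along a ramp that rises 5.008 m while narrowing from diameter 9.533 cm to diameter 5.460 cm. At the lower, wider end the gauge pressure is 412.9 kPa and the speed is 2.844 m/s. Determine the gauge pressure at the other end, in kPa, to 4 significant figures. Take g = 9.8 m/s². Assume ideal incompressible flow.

P₂ = 337.2 kPa

By continuity, v₂ = v₁·A₁/A₂ = 2.844·(71.38/23.41) = 8.670 m/s.
Applying Bernoulli between the two ends and solving for P₂: P₂ = P₁ + ½ρ(v₁² − v₂²) − ρgΔh.
P₂ = 412900 + ½·916.8·(2.844² − 8.670²) − 916.8·9.8·(+5.008) = 412900 + (-30750) − (45000) = 337200 Pa.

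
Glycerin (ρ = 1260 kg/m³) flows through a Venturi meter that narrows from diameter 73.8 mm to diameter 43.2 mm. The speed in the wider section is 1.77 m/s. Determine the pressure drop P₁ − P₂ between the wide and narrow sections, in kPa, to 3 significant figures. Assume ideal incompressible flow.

ΔP = 14.8 kPa

By continuity, v₂ = v₁·A₁/A₂ = 1.77·(42.8/14.7) = 5.17 m/s.
Bernoulli (h₁ = h₂): P₁ − P₂ = ½ρ(v₂² − v₁²).
P₁ − P₂ = ½·1260·(5.17² − 1.77²) = ½·1260·23.6 = 14800 Pa.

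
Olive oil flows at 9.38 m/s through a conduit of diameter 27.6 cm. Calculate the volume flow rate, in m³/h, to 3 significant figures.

2020 m³/h

Q = A·v = 0.0598 m² × 9.38 m/s = 0.561 m³/s.
Converting: 0.561 m³/s × 3600 = 2020 m³/h.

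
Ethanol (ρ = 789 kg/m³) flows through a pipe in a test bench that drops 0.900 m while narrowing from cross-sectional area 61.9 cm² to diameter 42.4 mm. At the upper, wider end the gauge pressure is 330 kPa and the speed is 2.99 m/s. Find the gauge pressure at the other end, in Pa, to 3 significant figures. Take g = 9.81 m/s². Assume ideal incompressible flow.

P₂ = 273000 Pa

The volume flow rate is constant, so v₂ = (A₁/A₂)v₁ = (61.9/14.1)·2.99 = 13.1 m/s.
Applying Bernoulli between the two ends and solving for P₂: P₂ = P₁ + ½ρ(v₁² − v₂²) − ρgΔh.
P₂ = 330000 + ½·789·(2.99² − 13.1²) − 789·9.81·(−0.900) = 330000 + (-64300) − (-6970) = 273000 Pa.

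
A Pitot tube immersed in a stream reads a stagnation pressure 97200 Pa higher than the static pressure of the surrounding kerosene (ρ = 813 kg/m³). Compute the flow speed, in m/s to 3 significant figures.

Bernoulli between the free stream and the stagnation point: ½ρv² = P_stag − P_static.
v = √(2ΔP/ρ) = √(2·97200/813) = 15.5 m/s.

15.5 m/s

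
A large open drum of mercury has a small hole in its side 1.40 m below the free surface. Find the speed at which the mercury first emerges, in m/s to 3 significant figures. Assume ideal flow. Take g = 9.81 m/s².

The surface is effectively still and both ends are open, so ½v² = gh and v = √(2·9.81·1.40) = 5.24 m/s.

v ≈ 5.24 m/s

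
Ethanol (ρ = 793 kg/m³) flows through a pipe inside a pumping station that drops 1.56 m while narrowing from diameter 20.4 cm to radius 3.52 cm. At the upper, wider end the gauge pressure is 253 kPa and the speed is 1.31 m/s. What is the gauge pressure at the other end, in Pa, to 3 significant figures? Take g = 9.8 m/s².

The volume flow rate is constant, so v₂ = (A₁/A₂)v₁ = (327/38.9)·1.31 = 11.0 m/s.
Energy conservation along the streamline gives P₂ = P₁ − ½ρ(v₂² − v₁²) − ρg(h₂ − h₁).
P₂ = 253000 + ½·793·(1.31² − 11.0²) − 793·9.8·(−1.56) = 253000 + (-47300) − (-12100) = 218000 Pa.

P₂ ≈ 218000 Pa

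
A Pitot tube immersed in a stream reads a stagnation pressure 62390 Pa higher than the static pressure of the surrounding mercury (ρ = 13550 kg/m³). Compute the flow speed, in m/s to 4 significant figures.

3.035 m/s

At the stagnation point the flow is brought to rest, so Bernoulli gives P_stag − P_static = ½ρv².
v = √(2ΔP/ρ) = √(2·62390/13550) = 3.035 m/s.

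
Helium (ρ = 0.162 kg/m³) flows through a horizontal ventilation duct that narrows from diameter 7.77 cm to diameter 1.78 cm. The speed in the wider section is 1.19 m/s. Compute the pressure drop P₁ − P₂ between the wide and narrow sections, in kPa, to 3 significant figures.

ΔP ≈ 0.0415 kPa

By continuity, v₂ = v₁·A₁/A₂ = 1.19·(47.4/2.49) = 22.7 m/s.
Bernoulli (h₁ = h₂): P₁ − P₂ = ½ρ(v₂² − v₁²).
P₁ − P₂ = ½·0.162·(22.7² − 1.19²) = ½·0.162·513 = 41.5 Pa.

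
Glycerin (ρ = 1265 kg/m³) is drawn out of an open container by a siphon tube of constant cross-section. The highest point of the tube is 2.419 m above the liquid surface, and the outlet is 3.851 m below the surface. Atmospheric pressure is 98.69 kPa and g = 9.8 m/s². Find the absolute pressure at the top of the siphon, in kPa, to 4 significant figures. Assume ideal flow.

The outlet speed comes from Torricelli: v = √(2g·3.851) = 8.688 m/s.
With constant cross-section the crest speed equals v; applying Bernoulli from the surface up to the crest, P_top = P_atm − ½ρv² − ρg·h_top.
P_top = 98690 − ½·1265·8.688² − 1265·9.8·2.419 = 20960 Pa.

P_top ≈ 20.96 kPa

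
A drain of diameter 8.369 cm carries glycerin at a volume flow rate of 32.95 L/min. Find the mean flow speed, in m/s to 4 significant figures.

v ≈ 0.09983 m/s

Q = 32.95 L/min = 0.0005492 m³/s.
v = Q/A = 0.0005492 / 0.005501 = 0.09983 m/s.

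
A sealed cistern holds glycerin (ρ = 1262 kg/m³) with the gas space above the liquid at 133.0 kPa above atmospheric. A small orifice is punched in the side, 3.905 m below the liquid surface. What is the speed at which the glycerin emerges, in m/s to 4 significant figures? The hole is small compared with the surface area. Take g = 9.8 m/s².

v ≈ 16.95 m/s

Take point 1 at the surface (v₁ ≈ 0) and point 2 at the hole (at atmospheric pressure). Bernoulli: P₁ + ρg h = P_atm + ½ρv₂².
With P₁ − P_atm = 133000 Pa, v₂ = √(2gh + 2ΔP/ρ) = √(2·9.8·3.905 + 2·133000/1262) = 16.95 m/s.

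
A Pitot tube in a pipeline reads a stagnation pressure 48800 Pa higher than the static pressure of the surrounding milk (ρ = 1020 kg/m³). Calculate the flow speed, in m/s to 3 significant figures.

At the stagnation point the flow is brought to rest, so Bernoulli gives P_stag − P_static = ½ρv².
v = √(2ΔP/ρ) = √(2·48800/1020) = 9.78 m/s.

v ≈ 9.78 m/s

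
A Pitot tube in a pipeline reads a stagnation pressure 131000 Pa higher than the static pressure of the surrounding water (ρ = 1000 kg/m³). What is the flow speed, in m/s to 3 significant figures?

v ≈ 16.2 m/s

Bernoulli between the free stream and the stagnation point: ½ρv² = P_stag − P_static.
v = √(2ΔP/ρ) = √(2·131000/1000) = 16.2 m/s.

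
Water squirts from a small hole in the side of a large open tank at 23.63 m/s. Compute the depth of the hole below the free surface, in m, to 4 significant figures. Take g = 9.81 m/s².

28.46 m

For a small hole in a large open tank, ½v² = gh, giving h = v²/(2g).
h = 23.63²/(2·9.81) = 558.4/19.62 = 28.46 m.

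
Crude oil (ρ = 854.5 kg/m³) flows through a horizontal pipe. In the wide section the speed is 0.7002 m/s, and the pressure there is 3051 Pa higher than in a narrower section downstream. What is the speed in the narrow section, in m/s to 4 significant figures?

Along the level pipe P + ½ρv² is conserved, hence v₂² = v₁² + 2(P₁ − P₂)/ρ.
v₂ = √(0.7002² + 2·3051/854.5) = √(0.4903 + 7.141) = 2.762 m/s.

v₂ ≈ 2.762 m/s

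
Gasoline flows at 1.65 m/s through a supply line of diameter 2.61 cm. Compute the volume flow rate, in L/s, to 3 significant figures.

Q = A·v = 0.000535 m² × 1.65 m/s = 0.000883 m³/s.
Converting: 0.000883 m³/s × 1000 = 0.883 L/s.

Q ≈ 0.883 L/s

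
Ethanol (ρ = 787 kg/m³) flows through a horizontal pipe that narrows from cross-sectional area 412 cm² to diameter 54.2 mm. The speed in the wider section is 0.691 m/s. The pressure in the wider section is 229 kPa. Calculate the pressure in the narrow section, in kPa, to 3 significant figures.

The volume flow rate is constant, so v₂ = (A₁/A₂)v₁ = (412/23.1)·0.691 = 12.3 m/s.
Bernoulli (h₁ = h₂): P₁ − P₂ = ½ρ(v₂² − v₁²).
P₂ = P₁ − ½ρ(v₂² − v₁²) = 229000 − ½·787·(12.3² − 0.691²) = 229000 − 59700 = 169000 Pa.

P₂ ≈ 169 kPa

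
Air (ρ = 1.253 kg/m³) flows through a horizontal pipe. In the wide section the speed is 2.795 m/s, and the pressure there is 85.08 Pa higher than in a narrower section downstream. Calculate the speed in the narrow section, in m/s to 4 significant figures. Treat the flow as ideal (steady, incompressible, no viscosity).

Horizontal Bernoulli: P₁ + ½ρv₁² = P₂ + ½ρv₂², so v₂² = v₁² + 2(P₁ − P₂)/ρ.
v₂ = √(2.795² + 2·85.08/1.253) = √(7.812 + 135.8) = 11.98 m/s.

v₂ ≈ 11.98 m/s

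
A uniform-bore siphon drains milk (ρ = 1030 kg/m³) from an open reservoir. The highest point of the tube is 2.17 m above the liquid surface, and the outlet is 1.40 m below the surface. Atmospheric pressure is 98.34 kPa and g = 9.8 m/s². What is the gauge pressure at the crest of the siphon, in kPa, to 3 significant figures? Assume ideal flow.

P_gauge ≈ -36.0 kPa

The outlet speed comes from Torricelli: v = √(2g·1.40) = 5.24 m/s.
The bore is uniform, so the speed at the crest is the same v. Bernoulli surface→crest: P_atm = P_top + ½ρv² + ρg·h_top.
P_top = 98340 − ½·1030·5.24² − 1030·9.8·2.17 = 62300 Pa. So P_gauge = P_top − P_atm = -36000 Pa.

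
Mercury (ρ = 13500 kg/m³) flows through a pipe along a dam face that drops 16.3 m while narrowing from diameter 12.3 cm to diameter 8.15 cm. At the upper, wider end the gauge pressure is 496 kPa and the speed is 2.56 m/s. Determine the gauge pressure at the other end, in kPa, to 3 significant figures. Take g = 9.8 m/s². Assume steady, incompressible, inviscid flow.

The volume flow rate is constant, so v₂ = (A₁/A₂)v₁ = (119/52.2)·2.56 = 5.83 m/s.
Energy conservation along the streamline gives P₂ = P₁ − ½ρ(v₂² − v₁²) − ρg(h₂ − h₁).
P₂ = 496000 + ½·13500·(2.56² − 5.83²) − 13500·9.8·(−16.3) = 496000 + (-185000) − (-2160000) = 2470000 Pa.

P₂ ≈ 2470 kPa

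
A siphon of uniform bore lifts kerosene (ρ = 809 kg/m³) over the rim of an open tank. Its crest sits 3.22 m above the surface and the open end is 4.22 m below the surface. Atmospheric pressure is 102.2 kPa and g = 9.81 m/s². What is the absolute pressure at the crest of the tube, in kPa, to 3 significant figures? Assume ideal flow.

From the surface to the outlet (both open to atmosphere, surface at rest): v = √(2g·h_out) = √(2·9.81·4.22) = 9.10 m/s.
With constant cross-section the crest speed equals v; applying Bernoulli from the surface up to the crest, P_top = P_atm − ½ρv² − ρg·h_top.
P_top = 102200 − ½·809·9.10² − 809·9.81·3.22 = 43200 Pa.

43.2 kPa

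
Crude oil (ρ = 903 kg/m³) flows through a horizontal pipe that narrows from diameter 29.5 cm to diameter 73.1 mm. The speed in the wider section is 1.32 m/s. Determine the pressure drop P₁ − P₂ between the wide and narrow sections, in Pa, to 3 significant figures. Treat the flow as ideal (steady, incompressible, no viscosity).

ΔP ≈ 208000 Pa

By continuity, v₂ = v₁·A₁/A₂ = 1.32·(683/42.0) = 21.5 m/s.
Along the horizontal streamline, P + ½ρv² is constant.
P₁ − P₂ = ½·903·(21.5² − 1.32²) = ½·903·460 = 208000 Pa.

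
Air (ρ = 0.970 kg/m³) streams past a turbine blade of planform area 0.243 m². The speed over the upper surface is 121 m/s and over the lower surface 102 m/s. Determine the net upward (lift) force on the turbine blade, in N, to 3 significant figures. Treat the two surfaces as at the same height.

The faster flow above has the lower pressure; Bernoulli (same height) gives ΔP = ½ρ(v_up² − v_low²).
ΔP = ½·0.970·(121² − 102²) = 2050 Pa.
Lift = ΔP · A = 2050 × 0.243 = 499 N.

499 N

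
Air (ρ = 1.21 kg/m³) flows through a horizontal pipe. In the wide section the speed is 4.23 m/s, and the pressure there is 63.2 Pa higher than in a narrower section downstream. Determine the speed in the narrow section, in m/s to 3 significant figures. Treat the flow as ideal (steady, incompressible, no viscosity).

11.1 m/s

Horizontal Bernoulli: P₁ + ½ρv₁² = P₂ + ½ρv₂², so v₂² = v₁² + 2(P₁ − P₂)/ρ.
v₂ = √(4.23² + 2·63.2/1.21) = √(17.9 + 104) = 11.1 m/s.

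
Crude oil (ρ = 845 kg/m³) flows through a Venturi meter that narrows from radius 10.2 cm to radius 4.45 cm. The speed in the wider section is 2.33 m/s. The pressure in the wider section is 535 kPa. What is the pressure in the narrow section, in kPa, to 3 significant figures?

Mass conservation (A₁v₁ = A₂v₂) gives v₂ = 2.33 × 327/62.2 = 12.2 m/s.
The pipe is horizontal, so Bernoulli reduces to P₁ + ½ρv₁² = P₂ + ½ρv₂².
P₂ = P₁ − ½ρ(v₂² − v₁²) = 535000 − ½·845·(12.2² − 2.33²) = 535000 − 61000 = 474000 Pa.

P₂ = 474 kPa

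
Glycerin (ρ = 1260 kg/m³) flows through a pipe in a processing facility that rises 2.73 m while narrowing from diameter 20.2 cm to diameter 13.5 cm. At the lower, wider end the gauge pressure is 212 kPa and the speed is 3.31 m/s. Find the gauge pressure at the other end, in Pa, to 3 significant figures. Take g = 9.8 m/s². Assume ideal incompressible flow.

P₂ ≈ 151000 Pa

The volume flow rate is constant, so v₂ = (A₁/A₂)v₁ = (320/143)·3.31 = 7.41 m/s.
Bernoulli: P₁ + ½ρv₁² + ρg h₁ = P₂ + ½ρv₂² + ρg h₂, so P₂ = P₁ + ½ρ(v₁² − v₂²) − ρg(h₂ − h₁).
P₂ = 212000 + ½·1260·(3.31² − 7.41²) − 1260·9.8·(+2.73) = 212000 + (-27700) − (33700) = 151000 Pa.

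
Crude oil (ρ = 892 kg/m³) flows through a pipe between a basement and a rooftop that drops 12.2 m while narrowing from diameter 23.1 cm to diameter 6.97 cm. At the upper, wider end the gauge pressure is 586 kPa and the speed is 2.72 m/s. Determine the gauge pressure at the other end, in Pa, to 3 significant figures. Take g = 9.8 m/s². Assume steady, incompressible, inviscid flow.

P₂ ≈ 298000 Pa

By continuity, v₂ = v₁·A₁/A₂ = 2.72·(419/38.2) = 29.9 m/s.
Bernoulli: P₁ + ½ρv₁² + ρg h₁ = P₂ + ½ρv₂² + ρg h₂, so P₂ = P₁ + ½ρ(v₁² − v₂²) − ρg(h₂ − h₁).
P₂ = 586000 + ½·892·(2.72² − 29.9²) − 892·9.8·(−12.2) = 586000 + (-395000) − (-107000) = 298000 Pa.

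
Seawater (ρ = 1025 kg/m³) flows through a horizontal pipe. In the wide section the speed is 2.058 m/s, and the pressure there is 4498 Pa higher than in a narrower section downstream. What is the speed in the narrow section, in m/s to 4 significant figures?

Horizontal Bernoulli: P₁ + ½ρv₁² = P₂ + ½ρv₂², so v₂² = v₁² + 2(P₁ − P₂)/ρ.
v₂ = √(2.058² + 2·4498/1025) = √(4.235 + 8.777) = 3.607 m/s.

3.607 m/s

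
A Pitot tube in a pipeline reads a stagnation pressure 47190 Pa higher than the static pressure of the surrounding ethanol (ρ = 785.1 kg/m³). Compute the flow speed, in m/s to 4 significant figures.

Bernoulli between the free stream and the stagnation point: ½ρv² = P_stag − P_static.
v = √(2ΔP/ρ) = √(2·47190/785.1) = 10.96 m/s.

v ≈ 10.96 m/s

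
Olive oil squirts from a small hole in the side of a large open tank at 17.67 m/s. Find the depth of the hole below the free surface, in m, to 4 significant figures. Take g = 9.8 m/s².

Inverting v = √(2gh) gives h = v² / 2g.
h = 17.67²/(2·9.8) = 312.2/19.60 = 15.93 m.

15.93 m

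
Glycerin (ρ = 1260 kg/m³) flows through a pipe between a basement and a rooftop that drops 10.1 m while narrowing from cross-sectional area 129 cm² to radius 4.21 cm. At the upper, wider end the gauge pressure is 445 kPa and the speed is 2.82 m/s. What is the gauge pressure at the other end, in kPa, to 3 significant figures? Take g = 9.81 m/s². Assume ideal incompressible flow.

P₂ ≈ 548 kPa

Continuity gives A₁v₁ = A₂v₂, so v₂ = (129 cm²)/(55.7 cm²) × 2.82 m/s = 6.53 m/s.
Applying Bernoulli between the two ends and solving for P₂: P₂ = P₁ + ½ρ(v₁² − v₂²) − ρgΔh.
P₂ = 445000 + ½·1260·(2.82² − 6.53²) − 1260·9.81·(−10.1) = 445000 + (-21900) − (-125000) = 548000 Pa.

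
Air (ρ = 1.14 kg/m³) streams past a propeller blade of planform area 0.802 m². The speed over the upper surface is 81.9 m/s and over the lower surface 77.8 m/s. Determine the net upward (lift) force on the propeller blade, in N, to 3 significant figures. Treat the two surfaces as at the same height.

The faster flow above has the lower pressure; Bernoulli (same height) gives ΔP = ½ρ(v_up² − v_low²).
ΔP = ½·1.14·(81.9² − 77.8²) = 373 Pa.
Lift = ΔP · A = 373 × 0.802 = 299 N.

F = 299 N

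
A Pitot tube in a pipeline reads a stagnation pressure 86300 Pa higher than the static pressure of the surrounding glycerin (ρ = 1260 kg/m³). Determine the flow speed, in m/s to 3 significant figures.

The dynamic pressure equals the rise in static pressure at the stagnation point: ΔP = ½ρv².
v = √(2ΔP/ρ) = √(2·86300/1260) = 11.7 m/s.

v ≈ 11.7 m/s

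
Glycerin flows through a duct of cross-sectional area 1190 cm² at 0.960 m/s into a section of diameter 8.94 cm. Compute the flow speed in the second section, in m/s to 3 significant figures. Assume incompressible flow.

v₂ ≈ 18.2 m/s

By continuity, v₂ = v₁·A₁/A₂ = 0.960·(1190/62.8) = 18.2 m/s.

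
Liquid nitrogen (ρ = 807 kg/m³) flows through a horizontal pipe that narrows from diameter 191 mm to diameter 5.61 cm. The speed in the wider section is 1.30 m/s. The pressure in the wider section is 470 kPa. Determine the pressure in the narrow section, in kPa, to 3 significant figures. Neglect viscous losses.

P₂ = 379 kPa

The volume flow rate is constant, so v₂ = (A₁/A₂)v₁ = (287/24.7)·1.30 = 15.1 m/s.
Along the horizontal streamline, P + ½ρv² is constant.
P₂ = P₁ − ½ρ(v₂² − v₁²) = 470000 − ½·807·(15.1² − 1.30²) = 470000 − 90900 = 379000 Pa.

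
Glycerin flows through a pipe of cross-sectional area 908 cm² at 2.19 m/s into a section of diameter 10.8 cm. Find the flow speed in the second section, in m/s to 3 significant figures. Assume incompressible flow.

v₂ ≈ 21.7 m/s

The volume flow rate is constant, so v₂ = (A₁/A₂)v₁ = (908/91.6)·2.19 = 21.7 m/s.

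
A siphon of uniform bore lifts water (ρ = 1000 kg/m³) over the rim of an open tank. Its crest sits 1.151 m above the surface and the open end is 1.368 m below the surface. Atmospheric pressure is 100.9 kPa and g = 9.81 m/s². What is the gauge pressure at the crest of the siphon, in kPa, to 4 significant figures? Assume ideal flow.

P_gauge ≈ -24.71 kPa

The outlet speed comes from Torricelli: v = √(2g·1.368) = 5.181 m/s.
Continuity keeps v the same throughout the tube; from surface to crest, P_atm + 0 = P_top + ½ρv² + ρg·h_top.
P_top = 100900 − ½·1000·5.181² − 1000·9.81·1.151 = 76190 Pa. So P_gauge = P_top − P_atm = -24710 Pa.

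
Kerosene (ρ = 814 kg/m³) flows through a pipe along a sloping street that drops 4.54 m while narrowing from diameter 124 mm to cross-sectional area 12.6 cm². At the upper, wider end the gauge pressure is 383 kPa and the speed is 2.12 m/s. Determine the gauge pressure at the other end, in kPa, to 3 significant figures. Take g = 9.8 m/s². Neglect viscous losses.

Mass conservation (A₁v₁ = A₂v₂) gives v₂ = 2.12 × 121/12.6 = 20.3 m/s.
Applying Bernoulli between the two ends and solving for P₂: P₂ = P₁ + ½ρ(v₁² − v₂²) − ρgΔh.
P₂ = 383000 + ½·814·(2.12² − 20.3²) − 814·9.8·(−4.54) = 383000 + (-166000) − (-36200) = 253000 Pa.

P₂ = 253 kPa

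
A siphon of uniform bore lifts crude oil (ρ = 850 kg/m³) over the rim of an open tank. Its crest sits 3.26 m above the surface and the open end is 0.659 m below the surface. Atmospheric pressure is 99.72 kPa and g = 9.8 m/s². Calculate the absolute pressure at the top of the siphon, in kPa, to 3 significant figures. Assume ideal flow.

From the surface to the outlet (both open to atmosphere, surface at rest): v = √(2g·h_out) = √(2·9.8·0.659) = 3.59 m/s.
Continuity keeps v the same throughout the tube; from surface to crest, P_atm + 0 = P_top + ½ρv² + ρg·h_top.
P_top = 99720 − ½·850·3.59² − 850·9.8·3.26 = 67100 Pa.

67.1 kPa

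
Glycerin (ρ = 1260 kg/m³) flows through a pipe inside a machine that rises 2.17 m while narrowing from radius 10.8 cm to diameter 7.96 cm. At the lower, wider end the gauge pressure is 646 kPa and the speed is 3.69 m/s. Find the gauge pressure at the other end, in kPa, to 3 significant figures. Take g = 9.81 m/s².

P₂ ≈ 163 kPa

By continuity, v₂ = v₁·A₁/A₂ = 3.69·(366/49.8) = 27.2 m/s.
Energy conservation along the streamline gives P₂ = P₁ − ½ρ(v₂² − v₁²) − ρg(h₂ − h₁).
P₂ = 646000 + ½·1260·(3.69² − 27.2²) − 1260·9.81·(+2.17) = 646000 + (-457000) − (26800) = 163000 Pa.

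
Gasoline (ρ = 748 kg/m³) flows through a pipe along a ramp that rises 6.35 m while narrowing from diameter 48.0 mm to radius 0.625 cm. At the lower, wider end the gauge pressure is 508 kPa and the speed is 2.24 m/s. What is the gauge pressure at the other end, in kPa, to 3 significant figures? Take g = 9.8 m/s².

P₂ ≈ 55.3 kPa

By continuity, v₂ = v₁·A₁/A₂ = 2.24·(18.1/1.23) = 33.0 m/s.
Bernoulli: P₁ + ½ρv₁² + ρg h₁ = P₂ + ½ρv₂² + ρg h₂, so P₂ = P₁ + ½ρ(v₁² − v₂²) − ρg(h₂ − h₁).
P₂ = 508000 + ½·748·(2.24² − 33.0²) − 748·9.8·(+6.35) = 508000 + (-406000) − (46500) = 55300 Pa.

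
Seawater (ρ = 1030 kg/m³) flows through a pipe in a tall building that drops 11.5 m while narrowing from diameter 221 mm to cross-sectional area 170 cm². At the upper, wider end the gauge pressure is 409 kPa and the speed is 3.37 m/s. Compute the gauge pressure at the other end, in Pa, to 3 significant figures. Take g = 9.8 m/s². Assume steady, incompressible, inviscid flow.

P₂ = 501000 Pa

By continuity, v₂ = v₁·A₁/A₂ = 3.37·(384/170) = 7.60 m/s.
Applying Bernoulli between the two ends and solving for P₂: P₂ = P₁ + ½ρ(v₁² − v₂²) − ρgΔh.
P₂ = 409000 + ½·1030·(3.37² − 7.60²) − 1030·9.8·(−11.5) = 409000 + (-23900) − (-116000) = 501000 Pa.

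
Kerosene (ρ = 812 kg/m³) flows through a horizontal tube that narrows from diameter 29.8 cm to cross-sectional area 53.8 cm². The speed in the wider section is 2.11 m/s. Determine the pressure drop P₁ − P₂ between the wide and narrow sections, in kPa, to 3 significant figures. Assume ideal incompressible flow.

The volume flow rate is constant, so v₂ = (A₁/A₂)v₁ = (697/53.8)·2.11 = 27.4 m/s.
Along the horizontal streamline, P + ½ρv² is constant.
P₁ − P₂ = ½·812·(27.4² − 2.11²) = ½·812·744 = 302000 Pa.

ΔP ≈ 302 kPa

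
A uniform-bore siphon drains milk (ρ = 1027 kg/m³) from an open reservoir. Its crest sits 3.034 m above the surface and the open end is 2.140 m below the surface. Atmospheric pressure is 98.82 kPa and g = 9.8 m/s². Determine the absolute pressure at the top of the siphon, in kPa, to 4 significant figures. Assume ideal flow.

Bernoulli surface→outlet gives ½v² = g·h_out, so v = √(2·9.8·2.140) = 6.476 m/s.
With constant cross-section the crest speed equals v; applying Bernoulli from the surface up to the crest, P_top = P_atm − ½ρv² − ρg·h_top.
P_top = 98820 − ½·1027·6.476² − 1027·9.8·3.034 = 46750 Pa.

P_top ≈ 46.75 kPa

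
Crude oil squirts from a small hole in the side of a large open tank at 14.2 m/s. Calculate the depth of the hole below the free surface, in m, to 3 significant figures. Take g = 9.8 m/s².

For a small hole in a large open tank, ½v² = gh, giving h = v²/(2g).
h = 14.2²/(2·9.8) = 202/19.60 = 10.3 m.

h ≈ 10.3 m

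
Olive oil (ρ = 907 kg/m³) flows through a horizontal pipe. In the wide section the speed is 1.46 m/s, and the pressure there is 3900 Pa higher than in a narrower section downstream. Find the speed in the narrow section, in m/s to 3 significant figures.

With h₁ = h₂, rearranging Bernoulli gives v₂ = √(v₁² + 2ΔP/ρ).
v₂ = √(1.46² + 2·3900/907) = √(2.13 + 8.60) = 3.28 m/s.

3.28 m/s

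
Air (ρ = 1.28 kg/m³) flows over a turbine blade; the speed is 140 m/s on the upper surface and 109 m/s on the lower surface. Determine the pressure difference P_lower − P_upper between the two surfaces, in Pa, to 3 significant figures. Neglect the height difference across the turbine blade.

4940 Pa

Bernoulli (same height): P_lower − P_upper = ½ρ(v_upper² − v_lower²).
ΔP = ½·1.28·(140² − 109²) = 4940 Pa.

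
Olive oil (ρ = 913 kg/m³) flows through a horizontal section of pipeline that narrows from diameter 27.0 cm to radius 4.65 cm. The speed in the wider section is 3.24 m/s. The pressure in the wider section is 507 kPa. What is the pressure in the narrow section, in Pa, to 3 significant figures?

The volume flow rate is constant, so v₂ = (A₁/A₂)v₁ = (573/67.9)·3.24 = 27.3 m/s.
Bernoulli (h₁ = h₂): P₁ − P₂ = ½ρ(v₂² − v₁²).
P₂ = P₁ − ½ρ(v₂² − v₁²) = 507000 − ½·913·(27.3² − 3.24²) = 507000 − 336000 = 171000 Pa.

P₂ ≈ 171000 Pa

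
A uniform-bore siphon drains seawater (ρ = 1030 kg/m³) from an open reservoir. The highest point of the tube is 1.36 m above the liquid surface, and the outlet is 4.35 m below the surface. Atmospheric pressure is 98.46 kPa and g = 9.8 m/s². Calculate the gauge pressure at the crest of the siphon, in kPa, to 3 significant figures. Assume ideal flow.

-57.6 kPa

From the surface to the outlet (both open to atmosphere, surface at rest): v = √(2g·h_out) = √(2·9.8·4.35) = 9.23 m/s.
Continuity keeps v the same throughout the tube; from surface to crest, P_atm + 0 = P_top + ½ρv² + ρg·h_top.
P_top = 98460 − ½·1030·9.23² − 1030·9.8·1.36 = 40800 Pa. So P_gauge = P_top − P_atm = -57600 Pa.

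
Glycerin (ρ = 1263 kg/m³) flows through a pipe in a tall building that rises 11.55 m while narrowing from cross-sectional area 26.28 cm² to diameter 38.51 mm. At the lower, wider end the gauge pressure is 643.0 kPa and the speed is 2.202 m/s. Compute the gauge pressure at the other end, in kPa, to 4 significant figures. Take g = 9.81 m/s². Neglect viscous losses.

By continuity, v₂ = v₁·A₁/A₂ = 2.202·(26.28/11.65) = 4.968 m/s.
Applying Bernoulli between the two ends and solving for P₂: P₂ = P₁ + ½ρ(v₁² − v₂²) − ρgΔh.
P₂ = 643000 + ½·1263·(2.202² − 4.968²) − 1263·9.81·(+11.55) = 643000 + (-12530) − (143100) = 487400 Pa.

P₂ ≈ 487.4 kPa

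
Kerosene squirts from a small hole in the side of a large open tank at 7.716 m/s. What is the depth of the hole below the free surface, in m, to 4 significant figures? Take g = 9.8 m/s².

h ≈ 3.038 m

Inverting v = √(2gh) gives h = v² / 2g.
h = 7.716²/(2·9.8) = 59.54/19.60 = 3.038 m.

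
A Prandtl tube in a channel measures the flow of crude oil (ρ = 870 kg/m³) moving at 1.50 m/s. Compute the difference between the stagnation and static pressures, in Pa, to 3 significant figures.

ΔP = 979 Pa

Bernoulli between the free stream and the stagnation point: ½ρv² = P_stag − P_static.
ΔP = ½·870·1.50² = 979 Pa.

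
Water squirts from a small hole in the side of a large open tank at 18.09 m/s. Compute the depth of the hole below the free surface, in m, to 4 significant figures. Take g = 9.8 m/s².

h = 16.70 m

Torricelli: v = √(2gh), so h = v²/(2g).
h = 18.09²/(2·9.8) = 327.2/19.60 = 16.70 m.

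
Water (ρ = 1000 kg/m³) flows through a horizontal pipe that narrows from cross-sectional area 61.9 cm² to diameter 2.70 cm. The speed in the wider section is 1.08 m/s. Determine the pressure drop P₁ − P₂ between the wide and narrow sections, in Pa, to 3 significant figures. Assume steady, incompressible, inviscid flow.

The volume flow rate is constant, so v₂ = (A₁/A₂)v₁ = (61.9/5.73)·1.08 = 11.7 m/s.
With no height change, Bernoulli's equation is P₁ + ½ρv₁² = P₂ + ½ρv₂².
P₁ − P₂ = ½·1000·(11.7² − 1.08²) = ½·1000·135 = 67600 Pa.

67600 Pa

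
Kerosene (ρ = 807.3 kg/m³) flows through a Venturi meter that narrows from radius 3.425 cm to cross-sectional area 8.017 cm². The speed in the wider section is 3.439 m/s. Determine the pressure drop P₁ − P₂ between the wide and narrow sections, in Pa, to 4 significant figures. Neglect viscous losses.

Continuity gives A₁v₁ = A₂v₂, so v₂ = (36.85 cm²)/(8.017 cm²) × 3.439 m/s = 15.81 m/s.
The pipe is horizontal, so Bernoulli reduces to P₁ + ½ρv₁² = P₂ + ½ρv₂².
P₁ − P₂ = ½·807.3·(15.81² − 3.439²) = ½·807.3·238.1 = 96100 Pa.

ΔP ≈ 96100 Pa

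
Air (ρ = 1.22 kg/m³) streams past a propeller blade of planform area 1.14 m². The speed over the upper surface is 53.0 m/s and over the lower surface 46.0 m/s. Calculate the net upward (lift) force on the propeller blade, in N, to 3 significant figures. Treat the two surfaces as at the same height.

F ≈ 482 N

The faster flow above has the lower pressure; Bernoulli (same height) gives ΔP = ½ρ(v_up² − v_low²).
ΔP = ½·1.22·(53.0² − 46.0²) = 423 Pa.
Lift = ΔP · A = 423 × 1.14 = 482 N.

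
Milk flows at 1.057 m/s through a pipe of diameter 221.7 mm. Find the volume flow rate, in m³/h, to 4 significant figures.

Q = A·v = 0.03860 m² × 1.057 m/s = 0.04080 m³/s.
Converting: 0.04080 m³/s × 3600 = 146.9 m³/h.

146.9 m³/h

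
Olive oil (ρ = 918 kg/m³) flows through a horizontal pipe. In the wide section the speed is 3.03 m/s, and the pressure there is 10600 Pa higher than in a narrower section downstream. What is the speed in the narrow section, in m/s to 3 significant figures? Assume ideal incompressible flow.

v₂ = 5.68 m/s

Horizontal Bernoulli: P₁ + ½ρv₁² = P₂ + ½ρv₂², so v₂² = v₁² + 2(P₁ − P₂)/ρ.
v₂ = √(3.03² + 2·10600/918) = √(9.18 + 23.1) = 5.68 m/s.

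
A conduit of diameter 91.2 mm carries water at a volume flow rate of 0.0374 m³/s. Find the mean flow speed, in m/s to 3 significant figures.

Q = 0.0374 m³/s = 0.0374 m³/s.
v = Q/A = 0.0374 / 0.00653 = 5.73 m/s.

v ≈ 5.73 m/s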